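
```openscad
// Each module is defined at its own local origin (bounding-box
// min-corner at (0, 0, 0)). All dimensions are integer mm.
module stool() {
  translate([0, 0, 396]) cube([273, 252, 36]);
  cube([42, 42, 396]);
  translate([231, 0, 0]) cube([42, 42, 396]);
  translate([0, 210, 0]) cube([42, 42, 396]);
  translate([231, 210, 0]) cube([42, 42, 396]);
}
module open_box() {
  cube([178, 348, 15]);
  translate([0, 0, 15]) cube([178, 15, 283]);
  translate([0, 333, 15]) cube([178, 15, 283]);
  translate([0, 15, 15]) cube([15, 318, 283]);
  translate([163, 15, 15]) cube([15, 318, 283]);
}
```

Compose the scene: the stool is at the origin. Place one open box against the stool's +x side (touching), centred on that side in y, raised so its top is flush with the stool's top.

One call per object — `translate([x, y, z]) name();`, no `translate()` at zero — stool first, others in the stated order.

stool();
translate([273, -48, 134]) open_box();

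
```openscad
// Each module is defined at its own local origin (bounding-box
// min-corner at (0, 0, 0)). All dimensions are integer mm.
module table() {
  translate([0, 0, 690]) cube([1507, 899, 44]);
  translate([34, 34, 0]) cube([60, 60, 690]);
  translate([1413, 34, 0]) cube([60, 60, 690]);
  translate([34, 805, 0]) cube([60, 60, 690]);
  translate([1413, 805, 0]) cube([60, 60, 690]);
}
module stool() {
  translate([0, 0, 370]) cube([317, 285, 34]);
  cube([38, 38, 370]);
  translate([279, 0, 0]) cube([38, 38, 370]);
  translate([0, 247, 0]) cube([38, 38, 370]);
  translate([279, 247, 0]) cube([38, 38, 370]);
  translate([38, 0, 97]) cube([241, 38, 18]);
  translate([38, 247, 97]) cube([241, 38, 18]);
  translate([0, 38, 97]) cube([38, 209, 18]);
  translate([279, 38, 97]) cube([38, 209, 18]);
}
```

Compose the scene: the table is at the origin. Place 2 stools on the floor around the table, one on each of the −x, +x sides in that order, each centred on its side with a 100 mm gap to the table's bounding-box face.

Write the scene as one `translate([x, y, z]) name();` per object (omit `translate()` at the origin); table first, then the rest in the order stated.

table();
translate([-417, 307, 0]) stool();
translate([1607, 307, 0]) stool();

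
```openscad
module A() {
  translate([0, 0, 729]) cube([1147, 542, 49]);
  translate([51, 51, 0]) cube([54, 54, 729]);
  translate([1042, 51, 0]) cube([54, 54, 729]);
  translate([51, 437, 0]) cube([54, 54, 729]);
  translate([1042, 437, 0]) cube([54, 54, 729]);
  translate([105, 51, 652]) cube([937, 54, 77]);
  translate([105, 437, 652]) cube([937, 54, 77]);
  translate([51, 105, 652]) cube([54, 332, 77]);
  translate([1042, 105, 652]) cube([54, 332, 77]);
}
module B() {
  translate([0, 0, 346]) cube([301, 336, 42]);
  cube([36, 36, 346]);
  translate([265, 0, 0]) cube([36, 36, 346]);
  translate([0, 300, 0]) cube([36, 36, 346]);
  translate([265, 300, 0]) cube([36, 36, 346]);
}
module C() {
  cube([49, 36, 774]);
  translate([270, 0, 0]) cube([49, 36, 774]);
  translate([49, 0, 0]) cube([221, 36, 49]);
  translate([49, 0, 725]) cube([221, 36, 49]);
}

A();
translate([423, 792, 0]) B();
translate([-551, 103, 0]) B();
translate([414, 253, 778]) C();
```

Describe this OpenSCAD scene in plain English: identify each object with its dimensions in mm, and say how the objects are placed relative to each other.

A is a rectangular dining table. The top is 1147×542×49 mm with its upper surface at z = 778 mm. It stands on four 54×54 mm square legs, each inset 51 mm from the nearest pair of top edges, running from the floor to the underside of the top. Four apron rails, 54 mm thick and 77 mm tall, run between adjacent legs with their top edges flush with the underside of the top and their outer faces flush with the legs' outer faces.

B is a simple wooden stool: a rectangular seat 301 mm (x) by 336 mm (y), 42 mm thick, top face at z = 388 mm, on four square legs, each 36×36 mm in cross-section. The legs rest on z = 0, each flush with a corner of the seat.

C is a rectangular picture frame lying in the x–z plane (depth along y). The opening is 221 mm wide (x) by 676 mm tall (z), surrounded by a border 49 mm wide on all four sides. The frame is 36 mm deep and is made of two full-height vertical stiles with two horizontal rails fitted between them.

Two stools sit around the table at the +y, −x sides. The picture frame is on top of the table, centred.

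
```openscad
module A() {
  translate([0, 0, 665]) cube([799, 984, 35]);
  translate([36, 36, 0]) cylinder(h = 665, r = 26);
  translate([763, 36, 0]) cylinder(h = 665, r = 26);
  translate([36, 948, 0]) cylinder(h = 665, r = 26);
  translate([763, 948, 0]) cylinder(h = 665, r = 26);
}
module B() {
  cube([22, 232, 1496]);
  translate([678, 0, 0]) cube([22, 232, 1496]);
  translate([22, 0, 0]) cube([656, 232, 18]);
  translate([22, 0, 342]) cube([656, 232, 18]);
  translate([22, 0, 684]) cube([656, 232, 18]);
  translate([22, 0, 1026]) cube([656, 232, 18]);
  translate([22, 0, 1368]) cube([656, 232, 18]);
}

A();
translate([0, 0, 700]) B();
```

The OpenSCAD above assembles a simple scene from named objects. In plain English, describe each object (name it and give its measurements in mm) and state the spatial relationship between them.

A is a table with a 799×984 mm rectangular top, 35 mm thick, top surface at z = 700 mm, supported by four round legs of 52 mm diameter, each leg's bounding box inset 10 mm from the nearest pair of top edges, running from the floor.

B is an open bookshelf. Two side panels, each 22 mm thick, 232 mm deep and 1496 mm tall, stand 700 mm apart (outside-to-outside). Between them sit 5 shelves, each 18 mm thick and 232 mm deep, spanning the full gap between the sides. The bottom shelf rests on the floor (its underside at z = 0) and the clear gap between one shelf's top and the next shelf's underside is 324 mm.

The bookshelf is on top of the table.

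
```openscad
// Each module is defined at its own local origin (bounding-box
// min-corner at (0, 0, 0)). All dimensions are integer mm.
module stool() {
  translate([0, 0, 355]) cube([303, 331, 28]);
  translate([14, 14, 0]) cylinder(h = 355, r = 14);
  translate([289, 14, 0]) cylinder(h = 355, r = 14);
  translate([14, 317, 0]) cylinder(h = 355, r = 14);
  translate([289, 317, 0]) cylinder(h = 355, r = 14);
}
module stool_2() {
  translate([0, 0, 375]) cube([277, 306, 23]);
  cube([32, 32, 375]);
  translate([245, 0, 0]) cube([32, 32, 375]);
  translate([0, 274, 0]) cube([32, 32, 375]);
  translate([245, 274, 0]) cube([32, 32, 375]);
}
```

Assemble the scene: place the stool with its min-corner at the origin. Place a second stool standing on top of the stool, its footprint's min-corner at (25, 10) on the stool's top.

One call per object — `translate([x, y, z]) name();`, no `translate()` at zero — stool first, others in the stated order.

stool();
translate([25, 10, 383]) stool_2();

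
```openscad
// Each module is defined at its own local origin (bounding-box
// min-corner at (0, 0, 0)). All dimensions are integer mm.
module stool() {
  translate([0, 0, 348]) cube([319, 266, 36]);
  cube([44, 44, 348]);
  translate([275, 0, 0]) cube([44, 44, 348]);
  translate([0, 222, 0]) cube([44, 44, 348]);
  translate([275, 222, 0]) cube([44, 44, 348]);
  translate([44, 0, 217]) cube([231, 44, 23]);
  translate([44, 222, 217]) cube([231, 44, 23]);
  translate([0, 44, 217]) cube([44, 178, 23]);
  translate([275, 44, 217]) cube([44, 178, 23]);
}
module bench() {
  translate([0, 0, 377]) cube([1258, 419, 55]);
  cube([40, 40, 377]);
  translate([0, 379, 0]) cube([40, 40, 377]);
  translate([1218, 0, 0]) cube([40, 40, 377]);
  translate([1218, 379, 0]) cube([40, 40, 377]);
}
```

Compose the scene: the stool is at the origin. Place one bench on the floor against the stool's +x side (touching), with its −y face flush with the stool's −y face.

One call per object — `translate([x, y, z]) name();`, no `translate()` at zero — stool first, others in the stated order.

stool();
translate([319, 0, 0]) bench();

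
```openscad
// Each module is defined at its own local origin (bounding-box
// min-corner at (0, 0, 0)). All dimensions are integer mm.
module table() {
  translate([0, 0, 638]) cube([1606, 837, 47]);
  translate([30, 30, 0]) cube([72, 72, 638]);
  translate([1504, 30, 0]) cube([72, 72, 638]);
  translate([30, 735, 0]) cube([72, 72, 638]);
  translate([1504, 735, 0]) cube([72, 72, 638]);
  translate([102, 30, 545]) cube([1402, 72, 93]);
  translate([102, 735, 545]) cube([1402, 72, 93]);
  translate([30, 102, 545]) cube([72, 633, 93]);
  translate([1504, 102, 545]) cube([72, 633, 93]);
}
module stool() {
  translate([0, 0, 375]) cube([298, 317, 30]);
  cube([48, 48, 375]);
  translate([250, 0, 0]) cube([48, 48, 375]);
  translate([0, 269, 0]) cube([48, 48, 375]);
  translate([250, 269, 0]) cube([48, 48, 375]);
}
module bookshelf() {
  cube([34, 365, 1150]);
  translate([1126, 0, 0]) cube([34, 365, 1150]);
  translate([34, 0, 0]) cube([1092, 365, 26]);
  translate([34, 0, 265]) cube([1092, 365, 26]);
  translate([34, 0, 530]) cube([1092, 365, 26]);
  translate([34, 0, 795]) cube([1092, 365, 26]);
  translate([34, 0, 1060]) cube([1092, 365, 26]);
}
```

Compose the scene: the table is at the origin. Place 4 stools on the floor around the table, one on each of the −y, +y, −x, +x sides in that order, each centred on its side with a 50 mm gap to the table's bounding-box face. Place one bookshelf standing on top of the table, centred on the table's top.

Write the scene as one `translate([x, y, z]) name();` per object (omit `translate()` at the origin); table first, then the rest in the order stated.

table();
translate([654, -367, 0]) stool();
translate([654, 887, 0]) stool();
translate([-348, 260, 0]) stool();
translate([1656, 260, 0]) stool();
translate([223, 236, 685]) bookshelf();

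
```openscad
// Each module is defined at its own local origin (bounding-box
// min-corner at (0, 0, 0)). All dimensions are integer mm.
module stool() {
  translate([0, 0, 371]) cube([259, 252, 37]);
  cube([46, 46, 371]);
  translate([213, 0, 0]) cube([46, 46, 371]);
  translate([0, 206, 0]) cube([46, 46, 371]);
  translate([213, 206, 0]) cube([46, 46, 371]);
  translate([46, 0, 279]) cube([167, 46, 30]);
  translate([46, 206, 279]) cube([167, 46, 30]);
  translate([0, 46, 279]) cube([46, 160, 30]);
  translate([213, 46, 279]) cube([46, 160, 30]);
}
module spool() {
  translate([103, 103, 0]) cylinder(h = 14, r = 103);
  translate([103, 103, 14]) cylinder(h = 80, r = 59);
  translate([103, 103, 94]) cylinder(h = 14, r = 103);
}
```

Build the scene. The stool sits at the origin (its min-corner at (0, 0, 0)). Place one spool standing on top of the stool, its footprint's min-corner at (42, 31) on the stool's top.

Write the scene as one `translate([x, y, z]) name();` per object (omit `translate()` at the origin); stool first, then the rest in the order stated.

stool();
translate([42, 31, 408]) spool();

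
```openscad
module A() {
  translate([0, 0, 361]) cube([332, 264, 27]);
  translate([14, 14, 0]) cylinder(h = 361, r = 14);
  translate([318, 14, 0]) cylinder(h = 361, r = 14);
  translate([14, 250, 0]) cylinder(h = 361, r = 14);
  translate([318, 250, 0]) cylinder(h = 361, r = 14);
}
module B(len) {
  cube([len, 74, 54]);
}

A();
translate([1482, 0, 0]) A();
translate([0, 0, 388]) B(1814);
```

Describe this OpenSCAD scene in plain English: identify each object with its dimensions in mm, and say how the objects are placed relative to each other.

A is a four-legged stool. The seat is a 332×264×27 mm slab whose top surface is at z = 388 mm; four round legs, each 28 mm in diameter, run from the floor (z = 0) to the underside of the seat, each leg's axis is inset half a diameter from the nearest pair of seat edges (so the leg's bounding box is flush with the corner).

B is a rectangular beam 1814 mm long (x), 74 mm deep (y), 54 mm thick (z).

The beam spans the tops of two stools placed 1150 mm apart, resting at z = 388 mm.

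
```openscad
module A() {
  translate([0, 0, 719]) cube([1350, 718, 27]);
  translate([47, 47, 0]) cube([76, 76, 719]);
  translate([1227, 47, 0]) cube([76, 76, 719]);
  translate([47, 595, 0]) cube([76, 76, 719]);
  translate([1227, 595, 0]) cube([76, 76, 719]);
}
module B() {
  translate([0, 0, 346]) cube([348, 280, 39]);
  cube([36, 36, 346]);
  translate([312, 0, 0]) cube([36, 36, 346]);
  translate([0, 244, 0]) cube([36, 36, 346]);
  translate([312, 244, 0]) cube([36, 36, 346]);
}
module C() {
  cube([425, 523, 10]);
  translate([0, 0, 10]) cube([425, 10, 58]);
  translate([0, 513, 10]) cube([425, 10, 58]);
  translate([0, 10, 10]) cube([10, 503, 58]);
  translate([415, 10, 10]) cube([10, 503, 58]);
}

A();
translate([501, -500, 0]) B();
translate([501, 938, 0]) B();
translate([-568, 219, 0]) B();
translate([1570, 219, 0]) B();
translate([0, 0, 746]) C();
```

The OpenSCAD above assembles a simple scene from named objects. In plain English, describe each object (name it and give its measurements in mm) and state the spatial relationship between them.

A is a rectangular dining table. The top is 1350×718×27 mm with its upper surface at z = 746 mm. It stands on four 76×76 mm square legs, each inset 47 mm from the nearest pair of top edges, running from the floor to the underside of the top.

B is a four-legged stool. The seat is a 348×280×39 mm slab whose top surface is at z = 385 mm; four square legs, each 36×36 mm in cross-section, run from the floor (z = 0) to the underside of the seat, each flush with a corner of the seat.

C is an open storage box with external size 425×523×68 mm and wall thickness 10 mm (the base is also 10 mm thick). The base covers the whole footprint; the four walls stand on the base, with the y-facing walls full-width and the x-facing walls fitting between their inner faces.

Four stools sit around the table at the −y, +y, −x, +x sides. The open box is on top of the table.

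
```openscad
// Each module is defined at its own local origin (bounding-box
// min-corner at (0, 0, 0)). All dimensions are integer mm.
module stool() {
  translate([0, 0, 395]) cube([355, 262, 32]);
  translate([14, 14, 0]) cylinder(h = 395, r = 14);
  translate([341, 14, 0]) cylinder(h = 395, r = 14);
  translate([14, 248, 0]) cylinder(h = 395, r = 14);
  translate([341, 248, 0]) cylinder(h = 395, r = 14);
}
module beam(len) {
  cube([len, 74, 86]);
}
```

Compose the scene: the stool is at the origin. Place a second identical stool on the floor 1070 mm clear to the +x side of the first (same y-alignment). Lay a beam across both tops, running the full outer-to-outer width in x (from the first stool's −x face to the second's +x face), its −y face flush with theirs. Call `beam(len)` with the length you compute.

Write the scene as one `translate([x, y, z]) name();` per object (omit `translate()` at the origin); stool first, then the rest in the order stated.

stool();
translate([1425, 0, 0]) stool();
translate([0, 0, 427]) beam(1780);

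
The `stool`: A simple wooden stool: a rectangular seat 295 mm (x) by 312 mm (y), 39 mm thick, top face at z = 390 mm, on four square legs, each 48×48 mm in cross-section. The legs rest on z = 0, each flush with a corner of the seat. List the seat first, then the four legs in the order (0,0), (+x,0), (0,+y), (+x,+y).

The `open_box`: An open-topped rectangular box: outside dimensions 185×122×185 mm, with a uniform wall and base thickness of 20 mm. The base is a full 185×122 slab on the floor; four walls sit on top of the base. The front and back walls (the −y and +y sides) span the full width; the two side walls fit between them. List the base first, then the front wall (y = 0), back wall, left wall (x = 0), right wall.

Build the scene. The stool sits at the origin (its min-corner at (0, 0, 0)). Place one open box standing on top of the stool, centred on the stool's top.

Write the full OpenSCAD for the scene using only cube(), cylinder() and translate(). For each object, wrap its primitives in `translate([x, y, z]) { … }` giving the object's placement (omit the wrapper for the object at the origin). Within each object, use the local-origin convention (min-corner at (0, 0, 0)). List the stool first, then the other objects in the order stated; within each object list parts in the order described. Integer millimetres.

translate([0, 0, 351]) cube([295, 312, 39]);
cube([48, 48, 351]);
translate([247, 0, 0]) cube([48, 48, 351]);
translate([0, 264, 0]) cube([48, 48, 351]);
translate([247, 264, 0]) cube([48, 48, 351]);
translate([55, 95, 390]) {
  cube([185, 122, 20]);
  translate([0, 0, 20]) cube([185, 20, 165]);
  translate([0, 102, 20]) cube([185, 20, 165]);
  translate([0, 20, 20]) cube([20, 82, 165]);
  translate([165, 20, 20]) cube([20, 82, 165]);
}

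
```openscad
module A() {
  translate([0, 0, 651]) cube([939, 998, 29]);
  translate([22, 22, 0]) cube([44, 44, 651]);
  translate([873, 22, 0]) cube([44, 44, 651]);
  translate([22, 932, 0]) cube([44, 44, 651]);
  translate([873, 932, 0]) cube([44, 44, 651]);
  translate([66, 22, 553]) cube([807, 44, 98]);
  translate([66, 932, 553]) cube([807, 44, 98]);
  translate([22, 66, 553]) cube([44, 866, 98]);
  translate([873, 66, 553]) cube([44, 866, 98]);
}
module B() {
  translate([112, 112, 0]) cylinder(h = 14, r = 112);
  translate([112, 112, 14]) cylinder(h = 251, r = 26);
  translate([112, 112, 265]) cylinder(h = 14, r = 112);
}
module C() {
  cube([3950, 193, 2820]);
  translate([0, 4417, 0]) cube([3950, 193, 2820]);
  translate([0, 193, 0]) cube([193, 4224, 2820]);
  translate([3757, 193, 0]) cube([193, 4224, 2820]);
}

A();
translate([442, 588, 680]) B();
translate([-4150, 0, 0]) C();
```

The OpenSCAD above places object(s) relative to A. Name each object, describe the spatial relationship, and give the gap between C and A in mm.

The house frame's nearest face is 200 mm from the table's −x face.

A is a table. B is a spool. C is a house frame. The spool is on top of the table. The house frame is on the floor beside the table on its −x side. The gap between the house frame and the table is 200 mm.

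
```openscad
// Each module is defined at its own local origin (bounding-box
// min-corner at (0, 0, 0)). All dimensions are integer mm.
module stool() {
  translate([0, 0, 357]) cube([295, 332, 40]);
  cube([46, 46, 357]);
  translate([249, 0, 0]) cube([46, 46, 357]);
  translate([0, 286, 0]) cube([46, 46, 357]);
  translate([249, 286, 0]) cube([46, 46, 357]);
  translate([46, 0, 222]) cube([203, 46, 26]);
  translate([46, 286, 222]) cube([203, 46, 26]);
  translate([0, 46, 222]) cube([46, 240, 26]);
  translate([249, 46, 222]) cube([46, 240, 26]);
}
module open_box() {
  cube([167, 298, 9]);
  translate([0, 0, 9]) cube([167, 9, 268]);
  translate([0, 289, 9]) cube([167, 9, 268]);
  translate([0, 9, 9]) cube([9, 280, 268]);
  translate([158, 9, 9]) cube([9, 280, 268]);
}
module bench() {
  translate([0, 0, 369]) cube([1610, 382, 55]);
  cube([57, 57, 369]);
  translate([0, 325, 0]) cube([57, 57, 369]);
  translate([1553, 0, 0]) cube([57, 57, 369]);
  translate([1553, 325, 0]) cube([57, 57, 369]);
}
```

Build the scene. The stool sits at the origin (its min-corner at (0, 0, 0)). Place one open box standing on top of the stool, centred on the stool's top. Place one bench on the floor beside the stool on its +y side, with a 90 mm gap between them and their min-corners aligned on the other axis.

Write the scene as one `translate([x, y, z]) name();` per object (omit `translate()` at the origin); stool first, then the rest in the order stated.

stool();
translate([64, 17, 397]) open_box();
translate([0, 422, 0]) bench();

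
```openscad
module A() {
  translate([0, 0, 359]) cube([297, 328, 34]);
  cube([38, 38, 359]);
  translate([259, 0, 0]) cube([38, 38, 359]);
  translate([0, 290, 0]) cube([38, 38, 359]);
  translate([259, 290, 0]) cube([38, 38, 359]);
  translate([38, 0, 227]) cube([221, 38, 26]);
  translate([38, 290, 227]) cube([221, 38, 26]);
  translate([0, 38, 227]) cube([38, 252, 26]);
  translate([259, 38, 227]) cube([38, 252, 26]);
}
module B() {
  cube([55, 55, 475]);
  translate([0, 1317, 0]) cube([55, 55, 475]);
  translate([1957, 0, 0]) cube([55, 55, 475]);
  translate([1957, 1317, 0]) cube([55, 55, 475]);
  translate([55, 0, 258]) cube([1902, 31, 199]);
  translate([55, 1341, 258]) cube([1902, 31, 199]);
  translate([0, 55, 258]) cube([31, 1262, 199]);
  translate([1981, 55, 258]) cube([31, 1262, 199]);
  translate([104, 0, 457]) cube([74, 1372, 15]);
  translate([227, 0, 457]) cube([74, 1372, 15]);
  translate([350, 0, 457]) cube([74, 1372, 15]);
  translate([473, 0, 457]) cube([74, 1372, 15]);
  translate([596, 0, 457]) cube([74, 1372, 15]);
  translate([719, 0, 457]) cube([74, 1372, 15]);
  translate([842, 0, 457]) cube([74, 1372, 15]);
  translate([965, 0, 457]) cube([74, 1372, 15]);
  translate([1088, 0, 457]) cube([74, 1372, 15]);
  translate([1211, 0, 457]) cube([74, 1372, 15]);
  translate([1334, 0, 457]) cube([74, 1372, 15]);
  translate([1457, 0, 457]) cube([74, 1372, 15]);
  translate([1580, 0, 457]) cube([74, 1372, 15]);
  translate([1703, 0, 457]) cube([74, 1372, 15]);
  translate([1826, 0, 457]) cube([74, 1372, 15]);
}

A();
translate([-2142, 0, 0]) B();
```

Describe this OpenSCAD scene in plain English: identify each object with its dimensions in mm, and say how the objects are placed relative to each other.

A is a four-legged stool. The seat is 297×328 mm, 34 mm thick, top at z = 393 mm. It stands on four square legs, each 38×38 mm in cross-section, from z = 0 to the seat underside, each flush with a corner of the seat. Four stretchers, 38 mm wide and 26 mm tall, connect adjacent legs with their undersides at z = 227 mm, each running between the inner faces of the legs it joins and aligned with the legs' outer faces on the other axis.

B is a bed frame 2012 mm long (x) by 1372 mm wide (y). Four 55×55 mm corner posts, 475 mm tall, at the corners of the footprint. Four rails of 31 mm thickness and 199 mm height run between adjacent posts with their undersides at z = 258 mm, their outer faces flush with the outside of the frame (the two x-running rails run between the posts' inner faces; the two y-running rails run between the posts' inner faces). 15 slats, each 74 mm wide (x) and 15 mm thick, lie across the top of the two x-running rails, running the full 1372 mm width of the frame in y; the slats are evenly spaced along x between the inner faces of the end posts with equal gaps (rounded down to the nearest mm) at the −x end and between each pair — any rounding remainder accumulates at the +x end.

The bed frame is on the floor beside the stool on its −x side.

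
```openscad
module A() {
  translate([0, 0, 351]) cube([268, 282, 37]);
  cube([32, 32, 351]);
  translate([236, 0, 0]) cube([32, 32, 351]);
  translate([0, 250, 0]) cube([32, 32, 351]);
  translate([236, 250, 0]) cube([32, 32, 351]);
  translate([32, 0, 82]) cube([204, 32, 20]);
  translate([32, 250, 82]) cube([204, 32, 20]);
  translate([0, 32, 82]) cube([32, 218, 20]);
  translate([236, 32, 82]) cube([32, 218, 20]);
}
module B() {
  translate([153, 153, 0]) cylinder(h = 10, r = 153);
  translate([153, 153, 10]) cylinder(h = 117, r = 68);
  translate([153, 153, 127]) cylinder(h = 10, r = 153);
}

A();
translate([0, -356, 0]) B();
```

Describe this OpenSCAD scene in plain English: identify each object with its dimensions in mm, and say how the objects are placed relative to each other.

A is a simple wooden stool: a rectangular seat 268 mm (x) by 282 mm (y), 37 mm thick, top face at z = 388 mm, on four square legs, each 32×32 mm in cross-section. The legs rest on z = 0, each flush with a corner of the seat. Four stretchers, 32 mm wide and 20 mm tall, connect adjacent legs with their undersides at z = 82 mm, each running between the inner faces of the legs it joins and aligned with the legs' outer faces on the other axis.

B is a spool: two coaxial disc flanges of radius 153 mm and thickness 10 mm, joined by a core cylinder of radius 68 mm and height 117 mm. The lower flange rests on z = 0 and the three cylinders share a vertical axis.

The spool is on the floor beside the stool on its −y side.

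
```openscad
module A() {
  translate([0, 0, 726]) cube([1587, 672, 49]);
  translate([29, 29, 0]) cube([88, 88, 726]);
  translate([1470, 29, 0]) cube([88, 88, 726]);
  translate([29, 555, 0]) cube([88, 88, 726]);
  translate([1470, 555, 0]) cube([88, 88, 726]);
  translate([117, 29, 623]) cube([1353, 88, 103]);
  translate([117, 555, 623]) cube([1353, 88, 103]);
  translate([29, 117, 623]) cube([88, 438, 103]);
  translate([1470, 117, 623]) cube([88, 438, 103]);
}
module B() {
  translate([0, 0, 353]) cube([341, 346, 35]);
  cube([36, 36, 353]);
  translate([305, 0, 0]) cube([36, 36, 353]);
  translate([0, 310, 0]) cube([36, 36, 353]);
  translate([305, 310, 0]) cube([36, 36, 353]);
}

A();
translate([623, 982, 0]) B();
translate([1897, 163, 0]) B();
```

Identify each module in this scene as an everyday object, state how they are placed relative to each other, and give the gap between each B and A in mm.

Each stool's nearest face is 310 mm from the table's bounding box.

A is a table. B is a stool. Two stools sit around the table at the +y, +x sides. The gap between each stool and the table is 310 mm.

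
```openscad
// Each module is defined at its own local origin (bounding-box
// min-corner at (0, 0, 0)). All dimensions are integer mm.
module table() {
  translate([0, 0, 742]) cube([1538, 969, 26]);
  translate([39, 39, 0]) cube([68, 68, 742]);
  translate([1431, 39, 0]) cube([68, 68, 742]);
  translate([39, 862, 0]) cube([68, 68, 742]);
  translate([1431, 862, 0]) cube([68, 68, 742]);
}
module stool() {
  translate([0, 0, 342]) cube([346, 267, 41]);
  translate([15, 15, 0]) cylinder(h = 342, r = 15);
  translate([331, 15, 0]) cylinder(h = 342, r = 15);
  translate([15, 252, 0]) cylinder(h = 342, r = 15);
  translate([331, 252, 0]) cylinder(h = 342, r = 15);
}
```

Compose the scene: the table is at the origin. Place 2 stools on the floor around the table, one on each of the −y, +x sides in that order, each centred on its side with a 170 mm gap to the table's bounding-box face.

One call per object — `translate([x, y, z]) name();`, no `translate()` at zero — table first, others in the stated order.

table();
translate([596, -437, 0]) stool();
translate([1708, 351, 0]) stool();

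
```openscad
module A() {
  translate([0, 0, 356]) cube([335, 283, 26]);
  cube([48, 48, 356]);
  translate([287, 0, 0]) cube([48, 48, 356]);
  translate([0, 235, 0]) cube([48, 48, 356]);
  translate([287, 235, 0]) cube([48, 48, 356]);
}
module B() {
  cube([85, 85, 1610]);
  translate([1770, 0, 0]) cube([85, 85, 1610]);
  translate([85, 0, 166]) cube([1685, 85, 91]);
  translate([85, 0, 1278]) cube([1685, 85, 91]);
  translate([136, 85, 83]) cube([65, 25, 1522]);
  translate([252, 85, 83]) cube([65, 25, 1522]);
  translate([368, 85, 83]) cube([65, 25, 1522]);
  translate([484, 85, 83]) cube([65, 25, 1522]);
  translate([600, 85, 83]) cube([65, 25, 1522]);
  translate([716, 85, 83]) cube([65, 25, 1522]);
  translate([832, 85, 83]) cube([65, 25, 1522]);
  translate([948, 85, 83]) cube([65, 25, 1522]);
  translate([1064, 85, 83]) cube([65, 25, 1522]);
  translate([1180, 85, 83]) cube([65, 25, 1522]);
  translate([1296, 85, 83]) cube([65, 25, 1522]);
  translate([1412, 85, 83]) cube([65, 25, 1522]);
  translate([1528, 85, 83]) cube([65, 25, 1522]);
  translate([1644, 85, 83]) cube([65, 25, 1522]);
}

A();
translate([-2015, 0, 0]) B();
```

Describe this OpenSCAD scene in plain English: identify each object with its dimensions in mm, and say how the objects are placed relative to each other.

A is a four-legged stool. The seat is a 335×283×26 mm slab whose top surface is at z = 382 mm; four square legs, each 48×48 mm in cross-section, run from the floor (z = 0) to the underside of the seat, each flush with a corner of the seat.

B is a fence section. Two 85×85 mm posts, 1610 mm tall, stand on the floor with a clear span of 1685 mm between their inner faces. Two horizontal rails of 85×91 mm section span the gap between the posts with their undersides at z = 166 mm and z = 1278 mm, flush with the posts' −y face. 14 pickets, each 65 mm wide, 25 mm thick and 1522 mm tall, are fixed to the +y face of the rails with their bottoms at z = 83 mm, evenly spaced across the span with equal gaps (rounded down to the nearest mm) at the −x end and between each pair — any rounding remainder accumulates at the +x end.

The fence section is on the floor beside the stool on its −x side.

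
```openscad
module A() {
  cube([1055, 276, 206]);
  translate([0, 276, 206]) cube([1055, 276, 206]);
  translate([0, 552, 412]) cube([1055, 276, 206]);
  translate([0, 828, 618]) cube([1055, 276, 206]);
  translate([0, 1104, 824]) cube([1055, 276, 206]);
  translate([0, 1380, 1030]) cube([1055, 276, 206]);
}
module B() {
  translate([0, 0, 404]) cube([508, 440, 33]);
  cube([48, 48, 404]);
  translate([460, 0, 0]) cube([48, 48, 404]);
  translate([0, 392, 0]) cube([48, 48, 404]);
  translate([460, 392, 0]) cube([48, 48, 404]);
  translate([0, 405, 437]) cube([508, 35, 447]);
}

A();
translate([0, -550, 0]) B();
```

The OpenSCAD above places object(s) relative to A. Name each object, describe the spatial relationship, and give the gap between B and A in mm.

The chair's nearest face is 110 mm from the staircase's −y face.

A is a staircase. B is a chair. The chair is on the floor beside the staircase on its −y side. The gap between the chair and the staircase is 110 mm.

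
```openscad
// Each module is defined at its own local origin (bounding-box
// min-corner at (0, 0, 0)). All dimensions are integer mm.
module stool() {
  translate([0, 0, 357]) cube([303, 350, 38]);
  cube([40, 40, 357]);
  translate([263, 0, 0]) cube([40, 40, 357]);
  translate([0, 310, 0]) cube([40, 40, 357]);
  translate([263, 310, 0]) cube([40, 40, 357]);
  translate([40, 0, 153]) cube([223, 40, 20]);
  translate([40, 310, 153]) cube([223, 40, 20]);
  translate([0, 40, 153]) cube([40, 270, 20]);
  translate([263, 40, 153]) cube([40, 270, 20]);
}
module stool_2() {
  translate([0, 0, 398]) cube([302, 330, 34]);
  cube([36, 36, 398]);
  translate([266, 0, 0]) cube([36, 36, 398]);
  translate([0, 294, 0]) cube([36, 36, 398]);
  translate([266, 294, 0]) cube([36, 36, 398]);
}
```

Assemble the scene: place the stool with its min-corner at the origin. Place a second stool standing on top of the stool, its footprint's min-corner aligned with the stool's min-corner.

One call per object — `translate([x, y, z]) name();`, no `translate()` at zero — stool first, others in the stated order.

stool();
translate([0, 0, 395]) stool_2();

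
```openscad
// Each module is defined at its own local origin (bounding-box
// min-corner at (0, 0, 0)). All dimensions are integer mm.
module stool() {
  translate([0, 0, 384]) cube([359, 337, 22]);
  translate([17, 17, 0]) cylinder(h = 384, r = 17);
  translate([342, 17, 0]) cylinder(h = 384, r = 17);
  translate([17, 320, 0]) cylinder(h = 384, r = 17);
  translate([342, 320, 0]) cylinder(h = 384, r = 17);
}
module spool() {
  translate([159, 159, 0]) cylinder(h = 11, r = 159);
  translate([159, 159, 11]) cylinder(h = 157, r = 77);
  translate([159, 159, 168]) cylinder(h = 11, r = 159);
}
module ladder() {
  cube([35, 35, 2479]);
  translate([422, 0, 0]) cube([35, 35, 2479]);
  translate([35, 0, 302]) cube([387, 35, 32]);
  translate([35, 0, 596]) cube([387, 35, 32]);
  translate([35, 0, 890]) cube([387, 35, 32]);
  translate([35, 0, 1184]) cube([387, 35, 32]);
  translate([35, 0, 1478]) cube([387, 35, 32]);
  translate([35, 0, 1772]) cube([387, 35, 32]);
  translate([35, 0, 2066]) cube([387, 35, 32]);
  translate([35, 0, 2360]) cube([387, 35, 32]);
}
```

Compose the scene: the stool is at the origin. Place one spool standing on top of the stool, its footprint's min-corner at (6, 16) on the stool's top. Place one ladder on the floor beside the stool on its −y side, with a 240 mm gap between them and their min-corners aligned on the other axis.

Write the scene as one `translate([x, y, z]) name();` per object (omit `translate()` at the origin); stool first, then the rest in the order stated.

stool();
translate([6, 16, 406]) spool();
translate([0, -275, 0]) ladder();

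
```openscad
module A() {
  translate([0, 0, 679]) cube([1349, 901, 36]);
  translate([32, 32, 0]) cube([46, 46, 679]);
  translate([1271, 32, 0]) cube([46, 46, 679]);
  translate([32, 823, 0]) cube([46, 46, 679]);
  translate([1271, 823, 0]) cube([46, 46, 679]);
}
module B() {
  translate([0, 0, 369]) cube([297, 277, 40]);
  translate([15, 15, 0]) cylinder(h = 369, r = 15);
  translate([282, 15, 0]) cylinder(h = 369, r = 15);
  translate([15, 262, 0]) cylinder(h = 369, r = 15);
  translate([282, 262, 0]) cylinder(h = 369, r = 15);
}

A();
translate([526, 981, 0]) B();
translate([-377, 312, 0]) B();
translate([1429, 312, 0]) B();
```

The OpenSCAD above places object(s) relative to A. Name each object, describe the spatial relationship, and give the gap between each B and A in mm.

A is a table. B is a stool. Three stools sit around the table at the +y, −x, +x sides. The gap between each stool and the table is 80 mm.

Each stool's nearest face is 80 mm from the table's bounding box.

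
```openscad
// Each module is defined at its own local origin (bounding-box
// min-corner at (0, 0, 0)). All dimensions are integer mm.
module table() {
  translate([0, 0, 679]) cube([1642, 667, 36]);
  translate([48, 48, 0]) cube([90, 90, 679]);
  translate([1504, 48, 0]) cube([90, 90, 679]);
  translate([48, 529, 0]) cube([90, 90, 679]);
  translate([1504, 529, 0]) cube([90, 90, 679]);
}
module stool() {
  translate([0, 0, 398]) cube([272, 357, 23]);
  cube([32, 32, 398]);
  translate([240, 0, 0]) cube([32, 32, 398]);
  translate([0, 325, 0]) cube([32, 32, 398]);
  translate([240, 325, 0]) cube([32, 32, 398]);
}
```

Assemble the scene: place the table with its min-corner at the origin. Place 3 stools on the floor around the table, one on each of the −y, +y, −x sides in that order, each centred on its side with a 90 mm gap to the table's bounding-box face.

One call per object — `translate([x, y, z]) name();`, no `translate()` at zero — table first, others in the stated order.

table();
translate([685, -447, 0]) stool();
translate([685, 757, 0]) stool();
translate([-362, 155, 0]) stool();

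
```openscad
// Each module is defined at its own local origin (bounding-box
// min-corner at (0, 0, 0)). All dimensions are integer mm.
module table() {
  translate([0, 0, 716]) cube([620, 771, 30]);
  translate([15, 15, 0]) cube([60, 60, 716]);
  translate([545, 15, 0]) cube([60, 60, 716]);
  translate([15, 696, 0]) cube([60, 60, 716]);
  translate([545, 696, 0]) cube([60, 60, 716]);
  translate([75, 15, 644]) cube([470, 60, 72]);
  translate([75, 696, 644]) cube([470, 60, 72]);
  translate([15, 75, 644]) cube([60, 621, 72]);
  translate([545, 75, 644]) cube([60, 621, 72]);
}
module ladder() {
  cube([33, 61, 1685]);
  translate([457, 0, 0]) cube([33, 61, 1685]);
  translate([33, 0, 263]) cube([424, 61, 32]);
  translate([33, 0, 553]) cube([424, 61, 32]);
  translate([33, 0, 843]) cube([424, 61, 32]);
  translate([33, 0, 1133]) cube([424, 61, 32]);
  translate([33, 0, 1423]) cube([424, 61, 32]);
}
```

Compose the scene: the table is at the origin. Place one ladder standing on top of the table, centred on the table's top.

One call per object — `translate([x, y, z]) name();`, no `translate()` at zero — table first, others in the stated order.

table();
translate([65, 355, 746]) ladder();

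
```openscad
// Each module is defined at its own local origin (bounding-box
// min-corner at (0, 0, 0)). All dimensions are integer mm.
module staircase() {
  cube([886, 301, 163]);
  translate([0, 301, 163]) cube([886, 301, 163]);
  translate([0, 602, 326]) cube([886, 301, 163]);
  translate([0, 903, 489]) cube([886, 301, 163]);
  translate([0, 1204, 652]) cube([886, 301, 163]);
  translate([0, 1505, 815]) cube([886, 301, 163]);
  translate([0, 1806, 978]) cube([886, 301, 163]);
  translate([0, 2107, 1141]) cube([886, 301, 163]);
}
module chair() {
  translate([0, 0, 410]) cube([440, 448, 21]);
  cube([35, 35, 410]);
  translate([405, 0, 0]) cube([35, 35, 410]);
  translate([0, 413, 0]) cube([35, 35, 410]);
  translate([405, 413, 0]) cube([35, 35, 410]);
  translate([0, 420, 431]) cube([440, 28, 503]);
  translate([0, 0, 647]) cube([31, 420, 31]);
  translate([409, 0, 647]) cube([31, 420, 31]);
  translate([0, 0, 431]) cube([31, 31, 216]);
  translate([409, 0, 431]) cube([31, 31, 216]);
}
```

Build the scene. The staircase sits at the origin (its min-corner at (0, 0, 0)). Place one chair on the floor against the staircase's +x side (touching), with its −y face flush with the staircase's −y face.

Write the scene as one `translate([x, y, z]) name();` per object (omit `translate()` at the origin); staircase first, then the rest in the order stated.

staircase();
translate([886, 0, 0]) chair();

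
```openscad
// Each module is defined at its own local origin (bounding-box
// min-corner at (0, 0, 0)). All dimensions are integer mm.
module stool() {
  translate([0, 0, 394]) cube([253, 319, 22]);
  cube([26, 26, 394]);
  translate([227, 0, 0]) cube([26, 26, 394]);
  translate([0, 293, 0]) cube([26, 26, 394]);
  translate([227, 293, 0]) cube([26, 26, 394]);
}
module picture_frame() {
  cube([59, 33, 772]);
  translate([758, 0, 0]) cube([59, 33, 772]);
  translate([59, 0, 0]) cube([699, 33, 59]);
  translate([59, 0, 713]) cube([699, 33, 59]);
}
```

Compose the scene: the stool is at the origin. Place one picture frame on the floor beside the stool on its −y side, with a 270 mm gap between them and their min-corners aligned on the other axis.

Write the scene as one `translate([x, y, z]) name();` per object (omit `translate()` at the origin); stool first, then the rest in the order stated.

stool();
translate([0, -303, 0]) picture_frame();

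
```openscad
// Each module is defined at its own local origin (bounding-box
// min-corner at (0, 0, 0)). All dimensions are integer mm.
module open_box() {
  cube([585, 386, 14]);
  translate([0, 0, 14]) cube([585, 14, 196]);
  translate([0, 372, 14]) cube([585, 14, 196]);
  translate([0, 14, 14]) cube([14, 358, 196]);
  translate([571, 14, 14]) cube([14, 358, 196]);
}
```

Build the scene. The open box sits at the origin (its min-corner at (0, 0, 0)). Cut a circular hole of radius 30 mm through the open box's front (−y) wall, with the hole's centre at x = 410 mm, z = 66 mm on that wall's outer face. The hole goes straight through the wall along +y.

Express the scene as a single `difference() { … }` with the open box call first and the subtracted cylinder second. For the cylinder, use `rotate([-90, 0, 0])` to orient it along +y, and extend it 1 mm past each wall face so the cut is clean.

difference() {
  open_box();
  translate([410, -1, 66]) rotate([-90, 0, 0]) cylinder(h = 16, r = 30);
}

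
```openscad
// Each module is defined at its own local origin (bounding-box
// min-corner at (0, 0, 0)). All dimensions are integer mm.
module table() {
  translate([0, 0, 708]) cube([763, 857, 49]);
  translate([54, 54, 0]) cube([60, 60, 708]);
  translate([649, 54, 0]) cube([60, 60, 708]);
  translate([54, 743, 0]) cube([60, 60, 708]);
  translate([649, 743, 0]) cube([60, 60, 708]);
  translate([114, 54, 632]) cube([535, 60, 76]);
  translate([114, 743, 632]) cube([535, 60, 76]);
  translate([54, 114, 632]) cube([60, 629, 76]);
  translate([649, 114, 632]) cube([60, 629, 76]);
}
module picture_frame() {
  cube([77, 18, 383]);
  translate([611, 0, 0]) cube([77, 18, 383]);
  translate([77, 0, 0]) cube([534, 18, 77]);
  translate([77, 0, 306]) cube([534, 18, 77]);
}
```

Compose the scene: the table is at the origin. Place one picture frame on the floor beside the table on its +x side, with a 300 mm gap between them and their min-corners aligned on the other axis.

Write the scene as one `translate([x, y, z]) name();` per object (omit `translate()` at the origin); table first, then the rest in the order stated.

table();
translate([1063, 0, 0]) picture_frame();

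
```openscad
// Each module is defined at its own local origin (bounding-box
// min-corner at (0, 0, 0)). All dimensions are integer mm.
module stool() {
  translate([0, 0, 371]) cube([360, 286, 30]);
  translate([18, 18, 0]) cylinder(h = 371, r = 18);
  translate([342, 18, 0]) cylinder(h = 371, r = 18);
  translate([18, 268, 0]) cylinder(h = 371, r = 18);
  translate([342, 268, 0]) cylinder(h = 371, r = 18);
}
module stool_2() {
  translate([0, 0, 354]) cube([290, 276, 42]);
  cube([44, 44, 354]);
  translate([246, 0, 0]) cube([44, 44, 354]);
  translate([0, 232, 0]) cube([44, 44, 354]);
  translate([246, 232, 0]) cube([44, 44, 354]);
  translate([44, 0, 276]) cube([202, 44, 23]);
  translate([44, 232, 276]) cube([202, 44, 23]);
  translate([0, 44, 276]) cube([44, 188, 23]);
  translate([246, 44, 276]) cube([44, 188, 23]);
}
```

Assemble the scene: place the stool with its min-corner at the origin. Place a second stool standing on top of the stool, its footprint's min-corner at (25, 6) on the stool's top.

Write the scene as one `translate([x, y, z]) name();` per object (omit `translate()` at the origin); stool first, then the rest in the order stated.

stool();
translate([25, 6, 401]) stool_2();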